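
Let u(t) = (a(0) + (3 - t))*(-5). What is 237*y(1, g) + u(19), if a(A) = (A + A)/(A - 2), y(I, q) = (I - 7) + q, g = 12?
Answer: 1502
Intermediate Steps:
y(I, q) = -7 + I + q (y(I, q) = (-7 + I) + q = -7 + I + q)
a(A) = 2*A/(-2 + A) (a(A) = (2*A)/(-2 + A) = 2*A/(-2 + A))
u(t) = -15 + 5*t (u(t) = (2*0/(-2 + 0) + (3 - t))*(-5) = (2*0/(-2) + (3 - t))*(-5) = (2*0*(-1/2) + (3 - t))*(-5) = (0 + (3 - t))*(-5) = (3 - t)*(-5) = -15 + 5*t)
237*y(1, g) + u(19) = 237*(-7 + 1 + 12) + (-15 + 5*19) = 237*6 + (-15 + 95) = 1422 + 80 = 1502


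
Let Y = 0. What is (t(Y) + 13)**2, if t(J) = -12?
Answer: 1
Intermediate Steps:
(t(Y) + 13)**2 = (-12 + 13)**2 = 1**2 = 1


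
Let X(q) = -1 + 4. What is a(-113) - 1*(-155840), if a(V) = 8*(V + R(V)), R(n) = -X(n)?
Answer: 154912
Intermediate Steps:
X(q) = 3
R(n) = -3 (R(n) = -1*3 = -3)
a(V) = -24 + 8*V (a(V) = 8*(V - 3) = 8*(-3 + V) = -24 + 8*V)
a(-113) - 1*(-155840) = (-24 + 8*(-113)) - 1*(-155840) = (-24 - 904) + 155840 = -928 + 155840 = 154912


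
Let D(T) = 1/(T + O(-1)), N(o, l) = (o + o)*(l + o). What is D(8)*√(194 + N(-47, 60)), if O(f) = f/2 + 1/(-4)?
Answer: 8*I*√257/29 ≈ 4.4224*I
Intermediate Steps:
N(o, l) = 2*o*(l + o) (N(o, l) = (2*o)*(l + o) = 2*o*(l + o))
O(f) = -¼ + f/2 (O(f) = f*(½) + 1*(-¼) = f/2 - ¼ = -¼ + f/2)
D(T) = 1/(-¾ + T) (D(T) = 1/(T + (-¼ + (½)*(-1))) = 1/(T + (-¼ - ½)) = 1/(T - ¾) = 1/(-¾ + T))
D(8)*√(194 + N(-47, 60)) = (4/(-3 + 4*8))*√(194 + 2*(-47)*(60 - 47)) = (4/(-3 + 32))*√(194 + 2*(-47)*13) = (4/29)*√(194 - 1222) = (4*(1/29))*√(-1028) = 4*(2*I*√257)/29 = 8*I*√257/29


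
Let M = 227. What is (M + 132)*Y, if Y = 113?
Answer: 40567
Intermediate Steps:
(M + 132)*Y = (227 + 132)*113 = 359*113 = 40567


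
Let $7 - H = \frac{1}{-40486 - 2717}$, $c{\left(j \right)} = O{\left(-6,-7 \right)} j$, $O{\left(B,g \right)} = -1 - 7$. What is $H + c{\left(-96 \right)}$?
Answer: $\frac{33482326}{43203} \approx 775.0$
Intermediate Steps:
$O{\left(B,g \right)} = -8$
$c{\left(j \right)} = - 8 j$
$H = \frac{302422}{43203}$ ($H = 7 - \frac{1}{-40486 - 2717} = 7 - \frac{1}{-43203} = 7 - - \frac{1}{43203} = 7 + \frac{1}{43203} = \frac{302422}{43203} \approx 7.0$)
$H + c{\left(-96 \right)} = \frac{302422}{43203} - -768 = \frac{302422}{43203} + 768 = \frac{33482326}{43203}$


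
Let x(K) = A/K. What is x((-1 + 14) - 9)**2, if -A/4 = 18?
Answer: 324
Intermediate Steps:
A = -72 (A = -4*18 = -72)
x(K) = -72/K
x((-1 + 14) - 9)**2 = (-72/((-1 + 14) - 9))**2 = (-72/(13 - 9))**2 = (-72/4)**2 = (-72*1/4)**2 = (-18)**2 = 324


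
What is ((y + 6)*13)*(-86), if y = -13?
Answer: 7826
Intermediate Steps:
((y + 6)*13)*(-86) = ((-13 + 6)*13)*(-86) = -7*13*(-86) = -91*(-86) = 7826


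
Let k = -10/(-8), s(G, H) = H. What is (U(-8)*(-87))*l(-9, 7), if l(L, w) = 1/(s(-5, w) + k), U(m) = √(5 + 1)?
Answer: -116*√6/11 ≈ -25.831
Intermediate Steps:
U(m) = √6
k = 5/4 (k = -10*(-⅛) = 5/4 ≈ 1.2500)
l(L, w) = 1/(5/4 + w) (l(L, w) = 1/(w + 5/4) = 1/(5/4 + w))
(U(-8)*(-87))*l(-9, 7) = (√6*(-87))*(4/(5 + 4*7)) = (-87*√6)*(4/(5 + 28)) = (-87*√6)*(4/33) = (-87*√6)*(4*(1/33)) = -87*√6*(4/33) = -116*√6/11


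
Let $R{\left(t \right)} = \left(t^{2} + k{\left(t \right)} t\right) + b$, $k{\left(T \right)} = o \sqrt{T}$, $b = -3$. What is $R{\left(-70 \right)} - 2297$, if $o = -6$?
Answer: $2600 + 420 i \sqrt{70} \approx 2600.0 + 3514.0 i$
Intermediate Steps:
$k{\left(T \right)} = - 6 \sqrt{T}$
$R{\left(t \right)} = -3 + t^{2} - 6 t^{\frac{3}{2}}$ ($R{\left(t \right)} = \left(t^{2} + - 6 \sqrt{t} t\right) - 3 = \left(t^{2} - 6 t^{\frac{3}{2}}\right) - 3 = -3 + t^{2} - 6 t^{\frac{3}{2}}$)
$R{\left(-70 \right)} - 2297 = \left(-3 + \left(-70\right)^{2} - 6 \left(-70\right)^{\frac{3}{2}}\right) - 2297 = \left(-3 + 4900 - 6 \left(- 70 i \sqrt{70}\right)\right) - 2297 = \left(-3 + 4900 + 420 i \sqrt{70}\right) - 2297 = \left(4897 + 420 i \sqrt{70}\right) - 2297 = 2600 + 420 i \sqrt{70}$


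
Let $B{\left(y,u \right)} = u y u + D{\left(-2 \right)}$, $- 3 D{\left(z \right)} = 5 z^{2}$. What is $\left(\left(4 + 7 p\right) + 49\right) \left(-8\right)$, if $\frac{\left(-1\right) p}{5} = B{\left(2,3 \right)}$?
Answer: $\frac{8248}{3} \approx 2749.3$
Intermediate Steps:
$D{\left(z \right)} = - \frac{5 z^{2}}{3}$
$B{\left(y,u \right)} = - \frac{20}{3} + y u^{2}$ ($B{\left(y,u \right)} = u y u - \frac{5 \left(-2\right)^{2}}{3} = y u^{2} - \frac{20}{3} = - \frac{20}{3} + y u^{2}$)
$p = - \frac{170}{3}$ ($p = - 5 \left(- \frac{20}{3} + 2 \cdot 3^{2}\right) = - 5 \left(- \frac{20}{3} + 2 \cdot 9\right) = - 5 \left(- \frac{20}{3} + 18\right) = \left(-5\right) \frac{34}{3} = - \frac{170}{3} \approx -56.667$)
$\left(\left(4 + 7 p\right) + 49\right) \left(-8\right) = \left(\left(4 + 7 \left(- \frac{170}{3}\right)\right) + 49\right) \left(-8\right) = \left(\left(4 - \frac{1190}{3}\right) + 49\right) \left(-8\right) = \left(- \frac{1178}{3} + 49\right) \left(-8\right) = \left(- \frac{1031}{3}\right) \left(-8\right) = \frac{8248}{3}$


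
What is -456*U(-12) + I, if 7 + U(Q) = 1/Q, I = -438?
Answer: 2792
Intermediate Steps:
U(Q) = -7 + 1/Q
-456*U(-12) + I = -456*(-7 + 1/(-12)) - 438 = -456*(-7 - 1/12) - 438 = -456*(-85/12) - 438 = 3230 - 438 = 2792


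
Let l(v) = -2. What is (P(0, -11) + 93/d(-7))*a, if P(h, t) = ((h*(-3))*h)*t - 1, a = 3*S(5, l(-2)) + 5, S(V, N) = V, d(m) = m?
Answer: -2000/7 ≈ -285.71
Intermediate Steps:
a = 20 (a = 3*5 + 5 = 15 + 5 = 20)
P(h, t) = -1 - 3*t*h² (P(h, t) = ((-3*h)*h)*t - 1 = (-3*h²)*t - 1 = -3*t*h² - 1 = -1 - 3*t*h²)
(P(0, -11) + 93/d(-7))*a = ((-1 - 3*(-11)*0²) + 93/(-7))*20 = ((-1 - 3*(-11)*0) + 93*(-⅐))*20 = ((-1 + 0) - 93/7)*20 = (-1 - 93/7)*20 = -100/7*20 = -2000/7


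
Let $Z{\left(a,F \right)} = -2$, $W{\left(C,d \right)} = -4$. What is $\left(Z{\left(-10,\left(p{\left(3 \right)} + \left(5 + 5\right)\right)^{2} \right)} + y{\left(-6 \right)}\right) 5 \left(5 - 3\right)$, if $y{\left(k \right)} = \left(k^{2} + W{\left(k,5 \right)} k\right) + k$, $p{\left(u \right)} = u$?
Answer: $520$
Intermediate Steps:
$y{\left(k \right)} = k^{2} - 3 k$ ($y{\left(k \right)} = \left(k^{2} - 4 k\right) + k = k^{2} - 3 k$)
$\left(Z{\left(-10,\left(p{\left(3 \right)} + \left(5 + 5\right)\right)^{2} \right)} + y{\left(-6 \right)}\right) 5 \left(5 - 3\right) = \left(-2 - 6 \left(-3 - 6\right)\right) 5 \left(5 - 3\right) = \left(-2 - -54\right) 5 \cdot 2 = \left(-2 + 54\right) 10 = 52 \cdot 10 = 520$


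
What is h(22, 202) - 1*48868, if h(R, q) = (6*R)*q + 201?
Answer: -22003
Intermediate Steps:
h(R, q) = 201 + 6*R*q (h(R, q) = 6*R*q + 201 = 201 + 6*R*q)
h(22, 202) - 1*48868 = (201 + 6*22*202) - 1*48868 = (201 + 26664) - 48868 = 26865 - 48868 = -22003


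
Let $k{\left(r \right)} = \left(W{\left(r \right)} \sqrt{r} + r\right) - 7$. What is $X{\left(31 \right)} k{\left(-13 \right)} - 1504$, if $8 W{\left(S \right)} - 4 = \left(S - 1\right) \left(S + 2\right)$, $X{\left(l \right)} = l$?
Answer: $-2124 + \frac{2449 i \sqrt{13}}{4} \approx -2124.0 + 2207.5 i$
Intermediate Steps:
$W{\left(S \right)} = \frac{1}{2} + \frac{\left(-1 + S\right) \left(2 + S\right)}{8}$ ($W{\left(S \right)} = \frac{1}{2} + \frac{\left(S - 1\right) \left(S + 2\right)}{8} = \frac{1}{2} + \frac{\left(-1 + S\right) \left(2 + S\right)}{8}$)
$k{\left(r \right)} = -7 + r + \sqrt{r} \left(\frac{1}{4} + \frac{r}{8} + \frac{r^{2}}{8}\right)$ ($k{\left(r \right)} = \left(\left(\frac{1}{4} + \frac{r}{8} + \frac{r^{2}}{8}\right) \sqrt{r} + r\right) - 7 = \left(\sqrt{r} \left(\frac{1}{4} + \frac{r}{8} + \frac{r^{2}}{8}\right) + r\right) - 7 = \left(r + \sqrt{r} \left(\frac{1}{4} + \frac{r}{8} + \frac{r^{2}}{8}\right)\right) - 7 = -7 + r + \sqrt{r} \left(\frac{1}{4} + \frac{r}{8} + \frac{r^{2}}{8}\right)$)
$X{\left(31 \right)} k{\left(-13 \right)} - 1504 = 31 \left(-7 - 13 + \frac{\sqrt{-13} \left(2 - 13 + \left(-13\right)^{2}\right)}{8}\right) - 1504 = 31 \left(-7 - 13 + \frac{i \sqrt{13} \left(2 - 13 + 169\right)}{8}\right) - 1504 = 31 \left(-7 - 13 + \frac{1}{8} i \sqrt{13} \cdot 158\right) - 1504 = 31 \left(-7 - 13 + \frac{79 i \sqrt{13}}{4}\right) - 1504 = 31 \left(-20 + \frac{79 i \sqrt{13}}{4}\right) - 1504 = \left(-620 + \frac{2449 i \sqrt{13}}{4}\right) - 1504 = -2124 + \frac{2449 i \sqrt{13}}{4}$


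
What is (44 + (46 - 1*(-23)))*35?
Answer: 3955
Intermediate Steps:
(44 + (46 - 1*(-23)))*35 = (44 + (46 + 23))*35 = (44 + 69)*35 = 113*35 = 3955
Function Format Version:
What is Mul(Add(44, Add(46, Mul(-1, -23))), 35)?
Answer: 3955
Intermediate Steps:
Mul(Add(44, Add(46, Mul(-1, -23))), 35) = Mul(Add(44, Add(46, 23)), 35) = Mul(Add(44, 69), 35) = Mul(113, 35) = 3955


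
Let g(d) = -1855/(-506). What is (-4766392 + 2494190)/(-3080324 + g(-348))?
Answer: 1149734212/1558642089 ≈ 0.73765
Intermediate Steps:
g(d) = 1855/506 (g(d) = -1855*(-1/506) = 1855/506)
(-4766392 + 2494190)/(-3080324 + g(-348)) = (-4766392 + 2494190)/(-3080324 + 1855/506) = -2272202/(-1558642089/506) = -2272202*(-506/1558642089) = 1149734212/1558642089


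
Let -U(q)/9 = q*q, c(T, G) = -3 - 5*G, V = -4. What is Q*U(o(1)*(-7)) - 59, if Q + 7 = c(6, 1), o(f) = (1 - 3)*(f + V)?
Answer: 238081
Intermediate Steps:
o(f) = 8 - 2*f (o(f) = (1 - 3)*(f - 4) = -2*(-4 + f) = 8 - 2*f)
U(q) = -9*q² (U(q) = -9*q*q = -9*q²)
Q = -15 (Q = -7 + (-3 - 5*1) = -7 + (-3 - 5) = -7 - 8 = -15)
Q*U(o(1)*(-7)) - 59 = -(-135)*((8 - 2*1)*(-7))² - 59 = -(-135)*((8 - 2)*(-7))² - 59 = -(-135)*(6*(-7))² - 59 = -(-135)*(-42)² - 59 = -(-135)*1764 - 59 = -15*(-15876) - 59 = 238140 - 59 = 238081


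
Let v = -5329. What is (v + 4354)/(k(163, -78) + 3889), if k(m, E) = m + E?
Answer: -975/3974 ≈ -0.24534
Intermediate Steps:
k(m, E) = E + m
(v + 4354)/(k(163, -78) + 3889) = (-5329 + 4354)/((-78 + 163) + 3889) = -975/(85 + 3889) = -975/3974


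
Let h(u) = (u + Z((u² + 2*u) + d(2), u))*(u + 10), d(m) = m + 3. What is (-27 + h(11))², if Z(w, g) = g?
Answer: 189225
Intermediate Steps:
d(m) = 3 + m
h(u) = 2*u*(10 + u) (h(u) = (u + u)*(u + 10) = (2*u)*(10 + u) = 2*u*(10 + u))
(-27 + h(11))² = (-27 + 2*11*(10 + 11))² = (-27 + 2*11*21)² = (-27 + 462)² = 435² = 189225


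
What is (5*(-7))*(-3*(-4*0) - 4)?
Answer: 140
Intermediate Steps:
(5*(-7))*(-3*(-4*0) - 4) = -35*(-0 - 4) = -35*(-3*0 - 4) = -35*(0 - 4) = -35*(-4) = 140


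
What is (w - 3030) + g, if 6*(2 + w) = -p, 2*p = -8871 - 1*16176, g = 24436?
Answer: 93965/4 ≈ 23491.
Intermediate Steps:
p = -25047/2 (p = (-8871 - 1*16176)/2 = (-8871 - 16176)/2 = (½)*(-25047) = -25047/2 ≈ -12524.)
w = 8341/4 (w = -2 + (-1*(-25047/2))/6 = -2 + (⅙)*(25047/2) = -2 + 8349/4 = 8341/4 ≈ 2085.3)
(w - 3030) + g = (8341/4 - 3030) + 24436 = -3779/4 + 24436 = 93965/4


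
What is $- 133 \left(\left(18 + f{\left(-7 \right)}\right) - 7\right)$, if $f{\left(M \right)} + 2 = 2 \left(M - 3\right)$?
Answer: $1463$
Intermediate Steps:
$f{\left(M \right)} = -8 + 2 M$ ($f{\left(M \right)} = -2 + 2 \left(M - 3\right) = -2 + 2 \left(-3 + M\right) = -2 + \left(-6 + 2 M\right) = -8 + 2 M$)
$- 133 \left(\left(18 + f{\left(-7 \right)}\right) - 7\right) = - 133 \left(\left(18 + \left(-8 + 2 \left(-7\right)\right)\right) - 7\right) = - 133 \left(\left(18 - 22\right) - 7\right) = - 133 \left(-4 - 7\right) = \left(-133\right) \left(-11\right) = 1463$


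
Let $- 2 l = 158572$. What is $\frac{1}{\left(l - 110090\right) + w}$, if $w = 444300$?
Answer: $\frac{1}{254924} \approx 3.9227 \cdot 10^{-6}$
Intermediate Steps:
$l = -79286$ ($l = \left(- \frac{1}{2}\right) 158572 = -79286$)
$\frac{1}{\left(l - 110090\right) + w} = \frac{1}{\left(-79286 - 110090\right) + 444300} = \frac{1}{-189376 + 444300} = \frac{1}{254924}$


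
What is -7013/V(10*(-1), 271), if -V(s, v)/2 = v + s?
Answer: 7013/522 ≈ 13.435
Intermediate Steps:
V(s, v) = -2*s - 2*v (V(s, v) = -2*(v + s) = -2*(s + v) = -2*s - 2*v)
-7013/V(10*(-1), 271) = -7013/(-20*(-1) - 2*271) = -7013/(-2*(-10) - 542) = -7013/(20 - 542) = -7013/(-522) = -7013*(-1/522) = 7013/522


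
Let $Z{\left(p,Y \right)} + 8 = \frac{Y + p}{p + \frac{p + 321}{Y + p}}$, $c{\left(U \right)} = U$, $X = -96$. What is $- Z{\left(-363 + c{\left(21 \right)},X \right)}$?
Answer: $\frac{335452}{49925} \approx 6.7191$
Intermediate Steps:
$Z{\left(p,Y \right)} = -8 + \frac{Y + p}{p + \frac{321 + p}{Y + p}}$ ($Z{\left(p,Y \right)} = -8 + \frac{Y + p}{p + \frac{p + 321}{Y + p}} = -8 + \frac{Y + p}{p + \frac{321 + p}{Y + p}}$)
$- Z{\left(-363 + c{\left(21 \right)},X \right)} = - \frac{-2568 + \left(-96\right)^{2} - 8 \left(-363 + 21\right) - 7 \left(-363 + 21\right)^{2} - - 576 \left(-363 + 21\right)}{321 + \left(-363 + 21\right) + \left(-363 + 21\right)^{2} - 96 \left(-363 + 21\right)} = - \frac{-2568 + 9216 - -2736 - 7 \left(-342\right)^{2} - \left(-576\right) \left(-342\right)}{321 - 342 + \left(-342\right)^{2} - -32832} = - \frac{-2568 + 9216 + 2736 - 818748 - 196992}{321 - 342 + 116964 + 32832} = - \frac{-2568 + 9216 + 2736 - 818748 - 196992}{149775} = - \frac{-1006356}{149775} = \left(-1\right) \left(- \frac{335452}{49925}\right) = \frac{335452}{49925}$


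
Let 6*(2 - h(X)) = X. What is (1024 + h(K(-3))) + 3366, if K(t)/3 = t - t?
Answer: 4392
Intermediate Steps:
K(t) = 0 (K(t) = 3*(t - t) = 3*0 = 0)
h(X) = 2 - X/6
(1024 + h(K(-3))) + 3366 = (1024 + (2 - ⅙*0)) + 3366 = (1024 + (2 + 0)) + 3366 = (1024 + 2) + 3366 = 1026 + 3366 = 4392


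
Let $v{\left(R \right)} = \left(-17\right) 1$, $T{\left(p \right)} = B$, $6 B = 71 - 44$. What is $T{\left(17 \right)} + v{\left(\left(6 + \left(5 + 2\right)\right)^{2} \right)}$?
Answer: $- \frac{25}{2} \approx -12.5$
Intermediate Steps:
$B = \frac{9}{2}$ ($B = \frac{71 - 44}{6} = \frac{1}{6} \cdot 27 = \frac{9}{2} \approx 4.5$)
$T{\left(p \right)} = \frac{9}{2}$
$v{\left(R \right)} = -17$
$T{\left(17 \right)} + v{\left(\left(6 + \left(5 + 2\right)\right)^{2} \right)} = \frac{9}{2} - 17 = - \frac{25}{2}$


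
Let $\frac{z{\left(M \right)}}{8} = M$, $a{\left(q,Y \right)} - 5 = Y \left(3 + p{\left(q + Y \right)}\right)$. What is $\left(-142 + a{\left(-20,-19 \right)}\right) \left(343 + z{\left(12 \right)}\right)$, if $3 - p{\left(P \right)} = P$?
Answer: $-435488$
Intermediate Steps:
$p{\left(P \right)} = 3 - P$
$a{\left(q,Y \right)} = 5 + Y \left(6 - Y - q\right)$ ($a{\left(q,Y \right)} = 5 + Y \left(3 - \left(-3 + Y + q\right)\right) = 5 + Y \left(6 - Y - q\right)$)
$z{\left(M \right)} = 8 M$
$\left(-142 + a{\left(-20,-19 \right)}\right) \left(343 + z{\left(12 \right)}\right) = \left(-142 + \left(5 + 3 \left(-19\right) - - 19 \left(-3 - 19 - 20\right)\right)\right) \left(343 + 8 \cdot 12\right) = \left(-142 - \left(52 + 798\right)\right) \left(343 + 96\right) = \left(-142 - 850\right) 439 = \left(-992\right) 439 = -435488$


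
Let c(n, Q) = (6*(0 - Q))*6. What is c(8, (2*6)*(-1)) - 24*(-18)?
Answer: 864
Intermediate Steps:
c(n, Q) = -36*Q (c(n, Q) = (6*(-Q))*6 = -6*Q*6 = -36*Q)
c(8, (2*6)*(-1)) - 24*(-18) = -36*2*6*(-1) - 24*(-18) = -432*(-1) + 432 = -36*(-12) + 432 = 432 + 432 = 864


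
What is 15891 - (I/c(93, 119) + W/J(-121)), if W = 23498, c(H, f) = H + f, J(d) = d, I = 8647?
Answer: 411571221/25652 ≈ 16044.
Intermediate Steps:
15891 - (I/c(93, 119) + W/J(-121)) = 15891 - (8647/(93 + 119) + 23498/(-121)) = 15891 - (8647/212 + 23498*(-1/121)) = 15891 - (8647*(1/212) - 23498/121) = 15891 - (8647/212 - 23498/121) = 15891 - 1*(-3935289/25652) = 15891 + 3935289/25652 = 411571221/25652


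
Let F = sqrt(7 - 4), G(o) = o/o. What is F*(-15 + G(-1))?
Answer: -14*sqrt(3) ≈ -24.249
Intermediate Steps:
G(o) = 1
F = sqrt(3) ≈ 1.7320
F*(-15 + G(-1)) = sqrt(3)*(-15 + 1) = sqrt(3)*(-14) = -14*sqrt(3)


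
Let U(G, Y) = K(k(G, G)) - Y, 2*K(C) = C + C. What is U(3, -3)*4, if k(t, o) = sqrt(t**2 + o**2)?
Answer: 12 + 12*sqrt(2) ≈ 28.971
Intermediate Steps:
k(t, o) = sqrt(o**2 + t**2)
K(C) = C (K(C) = (C + C)/2 = (2*C)/2 = C)
U(G, Y) = -Y + sqrt(2)*sqrt(G**2) (U(G, Y) = sqrt(G**2 + G**2) - Y = sqrt(2*G**2) - Y = sqrt(2)*sqrt(G**2) - Y = -Y + sqrt(2)*sqrt(G**2))
U(3, -3)*4 = (-1*(-3) + sqrt(2)*sqrt(3**2))*4 = (3 + sqrt(2)*sqrt(9))*4 = (3 + sqrt(2)*3)*4 = (3 + 3*sqrt(2))*4 = 12 + 12*sqrt(2)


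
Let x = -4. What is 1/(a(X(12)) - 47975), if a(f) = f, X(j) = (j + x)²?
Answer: -1/47911 ≈ -2.0872e-5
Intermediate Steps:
X(j) = (-4 + j)² (X(j) = (j - 4)² = (-4 + j)²)
1/(a(X(12)) - 47975) = 1/((-4 + 12)² - 47975) = 1/(8² - 47975) = 1/(64 - 47975) = 1/(-47911) = -1/47911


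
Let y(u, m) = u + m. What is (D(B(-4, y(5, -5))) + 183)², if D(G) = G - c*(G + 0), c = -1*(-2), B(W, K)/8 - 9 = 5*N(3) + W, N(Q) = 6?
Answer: 9409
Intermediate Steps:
y(u, m) = m + u
B(W, K) = 312 + 8*W (B(W, K) = 72 + 8*(5*6 + W) = 72 + 8*(30 + W) = 72 + (240 + 8*W) = 312 + 8*W)
c = 2
D(G) = -G (D(G) = G - 2*(G + 0) = G - 2*G = -G)
(D(B(-4, y(5, -5))) + 183)² = (-(312 + 8*(-4)) + 183)² = (-(312 - 32) + 183)² = (-1*280 + 183)² = (-280 + 183)² = (-97)² = 9409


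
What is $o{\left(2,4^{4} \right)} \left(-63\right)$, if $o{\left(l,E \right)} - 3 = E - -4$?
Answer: $-16569$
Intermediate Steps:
$o{\left(l,E \right)} = 7 + E$ ($o{\left(l,E \right)} = 3 + \left(E - -4\right) = 3 + \left(E + 4\right) = 3 + \left(4 + E\right) = 7 + E$)
$o{\left(2,4^{4} \right)} \left(-63\right) = \left(7 + 4^{4}\right) \left(-63\right) = \left(7 + 256\right) \left(-63\right) = 263 \left(-63\right) = -16569$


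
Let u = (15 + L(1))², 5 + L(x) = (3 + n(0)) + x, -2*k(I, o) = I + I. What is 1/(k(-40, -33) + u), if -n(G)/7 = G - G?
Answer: 1/236 ≈ 0.0042373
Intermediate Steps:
k(I, o) = -I (k(I, o) = -(I + I)/2 = -I)
n(G) = 0 (n(G) = -7*(G - G) = -7*0 = 0)
L(x) = -2 + x (L(x) = -5 + ((3 + 0) + x) = -5 + (3 + x) = -2 + x)
u = 196 (u = (15 + (-2 + 1))² = (15 - 1)² = 14² = 196)
1/(k(-40, -33) + u) = 1/(-1*(-40) + 196) = 1/(40 + 196) = 1/236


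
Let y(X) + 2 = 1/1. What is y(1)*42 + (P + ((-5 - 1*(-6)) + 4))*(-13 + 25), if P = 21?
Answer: 270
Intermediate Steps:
y(X) = -1 (y(X) = -2 + 1/1 = -2 + 1*1 = -2 + 1 = -1)
y(1)*42 + (P + ((-5 - 1*(-6)) + 4))*(-13 + 25) = -1*42 + (21 + ((-5 - 1*(-6)) + 4))*(-13 + 25) = -42 + (21 + ((-5 + 6) + 4))*12 = -42 + (21 + (1 + 4))*12 = -42 + (21 + 5)*12 = -42 + 26*12 = -42 + 312 = 270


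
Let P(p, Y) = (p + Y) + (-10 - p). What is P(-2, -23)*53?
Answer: -1749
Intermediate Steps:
P(p, Y) = -10 + Y (P(p, Y) = (Y + p) + (-10 - p) = -10 + Y)
P(-2, -23)*53 = (-10 - 23)*53 = -33*53 = -1749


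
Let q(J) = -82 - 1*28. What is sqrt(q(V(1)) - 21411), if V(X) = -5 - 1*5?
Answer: I*sqrt(21521) ≈ 146.7*I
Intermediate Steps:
V(X) = -10 (V(X) = -5 - 5 = -10)
q(J) = -110 (q(J) = -82 - 28 = -110)
sqrt(q(V(1)) - 21411) = sqrt(-110 - 21411) = sqrt(-21521) = I*sqrt(21521)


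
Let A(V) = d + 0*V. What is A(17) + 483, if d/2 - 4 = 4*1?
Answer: 499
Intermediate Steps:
d = 16 (d = 8 + 2*(4*1) = 8 + 2*4 = 8 + 8 = 16)
A(V) = 16 (A(V) = 16 + 0*V = 16 + 0 = 16)
A(17) + 483 = 16 + 483 = 499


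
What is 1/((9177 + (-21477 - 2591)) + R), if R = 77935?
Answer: 1/63044 ≈ 1.5862e-5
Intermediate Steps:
1/((9177 + (-21477 - 2591)) + R) = 1/((9177 + (-21477 - 2591)) + 77935) = 1/((9177 - 24068) + 77935) = 1/(-14891 + 77935) = 1/63044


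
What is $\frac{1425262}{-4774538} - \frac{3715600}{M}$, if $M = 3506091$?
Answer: $- \frac{11368685831821}{8369982355479} \approx -1.3583$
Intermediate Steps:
$\frac{1425262}{-4774538} - \frac{3715600}{M} = \frac{1425262}{-4774538} - \frac{3715600}{3506091} = 1425262 \left(- \frac{1}{4774538}\right) - \frac{3715600}{3506091} = - \frac{712631}{2387269} - \frac{3715600}{3506091} = - \frac{11368685831821}{8369982355479}$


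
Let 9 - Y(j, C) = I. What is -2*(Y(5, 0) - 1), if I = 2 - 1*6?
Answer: -24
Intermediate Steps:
I = -4 (I = 2 - 6 = -4)
Y(j, C) = 13 (Y(j, C) = 9 - 1*(-4) = 9 + 4 = 13)
-2*(Y(5, 0) - 1) = -2*(13 - 1) = -2*12 = -24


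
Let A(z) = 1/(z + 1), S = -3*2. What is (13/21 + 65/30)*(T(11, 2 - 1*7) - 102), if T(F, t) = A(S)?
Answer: -2847/10 ≈ -284.70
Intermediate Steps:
S = -6
A(z) = 1/(1 + z)
T(F, t) = -⅕ (T(F, t) = 1/(1 - 6) = 1/(-5) = -⅕)
(13/21 + 65/30)*(T(11, 2 - 1*7) - 102) = (13/21 + 65/30)*(-⅕ - 102) = (13*(1/21) + 65*(1/30))*(-511/5) = (13/21 + 13/6)*(-511/5) = (39/14)*(-511/5) = -2847/10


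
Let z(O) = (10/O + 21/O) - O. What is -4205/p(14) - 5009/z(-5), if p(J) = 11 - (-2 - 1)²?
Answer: 6215/3 ≈ 2071.7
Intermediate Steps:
p(J) = 2 (p(J) = 11 - 1*(-3)² = 11 - 1*9 = 11 - 9 = 2)
z(O) = -O + 31/O (z(O) = 31/O - O = -O + 31/O)
-4205/p(14) - 5009/z(-5) = -4205/2 - 5009/(-1*(-5) + 31/(-5)) = -4205*½ - 5009/(5 + 31*(-⅕)) = -4205/2 - 5009/(5 - 31/5) = -4205/2 - 5009/(-6/5) = -4205/2 - 5009*(-⅚) = -4205/2 + 25045/6 = 6215/3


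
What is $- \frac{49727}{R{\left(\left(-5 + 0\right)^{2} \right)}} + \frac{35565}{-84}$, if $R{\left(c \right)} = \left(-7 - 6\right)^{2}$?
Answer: $- \frac{3395851}{4732} \approx -717.64$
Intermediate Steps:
$R{\left(c \right)} = 169$ ($R{\left(c \right)} = \left(-13\right)^{2} = 169$)
$- \frac{49727}{R{\left(\left(-5 + 0\right)^{2} \right)}} + \frac{35565}{-84} = - \frac{49727}{169} + \frac{35565}{-84} = \left(-49727\right) \frac{1}{169} + 35565 \left(- \frac{1}{84}\right) = - \frac{49727}{169} - \frac{11855}{28} = - \frac{3395851}{4732}$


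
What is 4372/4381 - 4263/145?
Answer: -622147/21905 ≈ -28.402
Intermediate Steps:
4372/4381 - 4263/145 = 4372*(1/4381) - 4263*1/145 = 4372/4381 - 147/5 = -622147/21905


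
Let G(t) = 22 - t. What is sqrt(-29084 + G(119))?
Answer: I*sqrt(29181) ≈ 170.82*I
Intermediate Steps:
sqrt(-29084 + G(119)) = sqrt(-29084 + (22 - 1*119)) = sqrt(-29084 + (22 - 119)) = sqrt(-29084 - 97) = sqrt(-29181) = I*sqrt(29181)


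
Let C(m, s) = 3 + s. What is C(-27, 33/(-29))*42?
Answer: 2268/29 ≈ 78.207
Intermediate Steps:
C(-27, 33/(-29))*42 = (3 + 33/(-29))*42 = (3 + 33*(-1/29))*42 = (3 - 33/29)*42 = (54/29)*42 = 2268/29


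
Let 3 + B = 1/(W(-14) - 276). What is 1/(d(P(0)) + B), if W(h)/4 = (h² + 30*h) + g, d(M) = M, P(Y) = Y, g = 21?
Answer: -1088/3265 ≈ -0.33323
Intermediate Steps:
W(h) = 84 + 4*h² + 120*h (W(h) = 4*((h² + 30*h) + 21) = 4*(21 + h² + 30*h) = 84 + 4*h² + 120*h)
B = -3265/1088 (B = -3 + 1/((84 + 4*(-14)² + 120*(-14)) - 276) = -3 + 1/((84 + 4*196 - 1680) - 276) = -3 + 1/((84 + 784 - 1680) - 276) = -3 + 1/(-812 - 276) = -3 + 1/(-1088) = -3 - 1/1088 = -3265/1088 ≈ -3.0009)
1/(d(P(0)) + B) = 1/(0 - 3265/1088) = 1/(-3265/1088) = -1088/3265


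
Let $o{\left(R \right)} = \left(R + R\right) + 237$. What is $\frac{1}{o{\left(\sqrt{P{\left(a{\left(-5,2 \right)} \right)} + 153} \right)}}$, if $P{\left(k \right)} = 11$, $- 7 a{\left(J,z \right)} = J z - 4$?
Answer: $\frac{237}{55513} - \frac{4 \sqrt{41}}{55513} \approx 0.0038079$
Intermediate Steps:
$a{\left(J,z \right)} = \frac{4}{7} - \frac{J z}{7}$ ($a{\left(J,z \right)} = - \frac{J z - 4}{7} = - \frac{-4 + J z}{7} = \frac{4}{7} - \frac{J z}{7}$)
$o{\left(R \right)} = 237 + 2 R$ ($o{\left(R \right)} = 2 R + 237 = 237 + 2 R$)
$\frac{1}{o{\left(\sqrt{P{\left(a{\left(-5,2 \right)} \right)} + 153} \right)}} = \frac{1}{237 + 2 \sqrt{11 + 153}} = \frac{1}{237 + 2 \sqrt{164}} = \frac{1}{237 + 2 \cdot 2 \sqrt{41}} = \frac{1}{237 + 4 \sqrt{41}}$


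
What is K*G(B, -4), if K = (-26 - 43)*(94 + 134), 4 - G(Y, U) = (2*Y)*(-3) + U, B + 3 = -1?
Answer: 251712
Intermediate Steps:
B = -4 (B = -3 - 1 = -4)
G(Y, U) = 4 - U + 6*Y (G(Y, U) = 4 - ((2*Y)*(-3) + U) = 4 - (-6*Y + U) = 4 - (U - 6*Y) = 4 + (-U + 6*Y) = 4 - U + 6*Y)
K = -15732 (K = -69*228 = -15732)
K*G(B, -4) = -15732*(4 - 1*(-4) + 6*(-4)) = -15732*(4 + 4 - 24) = -15732*(-16) = 251712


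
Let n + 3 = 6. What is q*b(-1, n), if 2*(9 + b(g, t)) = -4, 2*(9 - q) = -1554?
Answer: -8646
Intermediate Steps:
n = 3 (n = -3 + 6 = 3)
q = 786 (q = 9 - ½*(-1554) = 9 + 777 = 786)
b(g, t) = -11 (b(g, t) = -9 + (½)*(-4) = -9 - 2 = -11)
q*b(-1, n) = 786*(-11) = -8646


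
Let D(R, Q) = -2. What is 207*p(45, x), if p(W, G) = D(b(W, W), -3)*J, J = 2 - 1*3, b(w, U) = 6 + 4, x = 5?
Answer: 414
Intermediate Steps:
b(w, U) = 10
J = -1 (J = 2 - 3 = -1)
p(W, G) = 2 (p(W, G) = -2*(-1) = 2)
207*p(45, x) = 207*2 = 414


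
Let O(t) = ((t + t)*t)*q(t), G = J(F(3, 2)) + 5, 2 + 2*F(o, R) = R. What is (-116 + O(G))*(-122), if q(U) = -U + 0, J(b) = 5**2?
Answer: 6602152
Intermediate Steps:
F(o, R) = -1 + R/2
J(b) = 25
G = 30 (G = 25 + 5 = 30)
q(U) = -U
O(t) = -2*t**3 (O(t) = ((t + t)*t)*(-t) = ((2*t)*t)*(-t) = (2*t**2)*(-t) = -2*t**3)
(-116 + O(G))*(-122) = (-116 - 2*30**3)*(-122) = (-116 - 2*27000)*(-122) = (-116 - 54000)*(-122) = -54116*(-122) = 6602152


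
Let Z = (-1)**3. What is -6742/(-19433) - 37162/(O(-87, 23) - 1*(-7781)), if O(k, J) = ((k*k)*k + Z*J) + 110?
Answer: 5108750316/12643789955 ≈ 0.40405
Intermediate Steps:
Z = -1
O(k, J) = 110 + k**3 - J (O(k, J) = ((k*k)*k - J) + 110 = (k**2*k - J) + 110 = (k**3 - J) + 110 = 110 + k**3 - J)
-6742/(-19433) - 37162/(O(-87, 23) - 1*(-7781)) = -6742/(-19433) - 37162/((110 + (-87)**3 - 1*23) - 1*(-7781)) = -6742*(-1/19433) - 37162/((110 - 658503 - 23) + 7781) = 6742/19433 - 37162/(-658416 + 7781) = 6742/19433 - 37162/(-650635) = 6742/19433 - 37162*(-1/650635) = 6742/19433 + 37162/650635 = 5108750316/12643789955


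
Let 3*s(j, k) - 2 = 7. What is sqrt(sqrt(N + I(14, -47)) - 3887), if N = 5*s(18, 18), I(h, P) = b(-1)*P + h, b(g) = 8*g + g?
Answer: sqrt(-3887 + 2*sqrt(113)) ≈ 62.175*I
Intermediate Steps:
s(j, k) = 3 (s(j, k) = 2/3 + (1/3)*7 = 2/3 + 7/3 = 3)
b(g) = 9*g
I(h, P) = h - 9*P (I(h, P) = (9*(-1))*P + h = -9*P + h = h - 9*P)
N = 15 (N = 5*3 = 15)
sqrt(sqrt(N + I(14, -47)) - 3887) = sqrt(sqrt(15 + (14 - 9*(-47))) - 3887) = sqrt(sqrt(15 + (14 + 423)) - 3887) = sqrt(sqrt(15 + 437) - 3887) = sqrt(sqrt(452) - 3887) = sqrt(2*sqrt(113) - 3887) = sqrt(-3887 + 2*sqrt(113))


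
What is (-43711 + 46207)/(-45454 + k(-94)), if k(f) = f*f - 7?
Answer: -2496/36625 ≈ -0.068150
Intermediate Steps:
k(f) = -7 + f² (k(f) = f² - 7 = -7 + f²)
(-43711 + 46207)/(-45454 + k(-94)) = (-43711 + 46207)/(-45454 + (-7 + (-94)²)) = 2496/(-45454 + (-7 + 8836)) = 2496/(-45454 + 8829) = 2496/(-36625) = 2496*(-1/36625) = -2496/36625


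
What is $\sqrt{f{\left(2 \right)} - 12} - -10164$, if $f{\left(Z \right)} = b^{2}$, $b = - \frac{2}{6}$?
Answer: $10164 + \frac{i \sqrt{107}}{3} \approx 10164.0 + 3.448 i$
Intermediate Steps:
$b = - \frac{1}{3}$ ($b = \left(-2\right) \frac{1}{6} = - \frac{1}{3} \approx -0.33333$)
$f{\left(Z \right)} = \frac{1}{9}$ ($f{\left(Z \right)} = \left(- \frac{1}{3}\right)^{2} = \frac{1}{9}$)
$\sqrt{f{\left(2 \right)} - 12} - -10164 = \sqrt{\frac{1}{9} - 12} - -10164 = \sqrt{- \frac{107}{9}} + 10164 = \frac{i \sqrt{107}}{3} + 10164 = 10164 + \frac{i \sqrt{107}}{3}$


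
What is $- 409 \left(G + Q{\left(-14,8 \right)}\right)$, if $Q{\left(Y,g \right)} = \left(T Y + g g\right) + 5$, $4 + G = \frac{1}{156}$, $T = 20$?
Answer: $\frac{13717451}{156} \approx 87932.0$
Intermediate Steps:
$G = - \frac{623}{156}$ ($G = -4 + \frac{1}{156} = - \frac{623}{156} \approx -3.9936$)
$Q{\left(Y,g \right)} = 5 + g^{2} + 20 Y$ ($Q{\left(Y,g \right)} = \left(20 Y + g g\right) + 5 = \left(20 Y + g^{2}\right) + 5 = \left(g^{2} + 20 Y\right) + 5 = 5 + g^{2} + 20 Y$)
$- 409 \left(G + Q{\left(-14,8 \right)}\right) = - 409 \left(- \frac{623}{156} + \left(5 + 8^{2} + 20 \left(-14\right)\right)\right) = - 409 \left(- \frac{623}{156} + \left(5 + 64 - 280\right)\right) = - 409 \left(- \frac{623}{156} - 211\right) = \left(-409\right) \left(- \frac{33539}{156}\right) = \frac{13717451}{156}$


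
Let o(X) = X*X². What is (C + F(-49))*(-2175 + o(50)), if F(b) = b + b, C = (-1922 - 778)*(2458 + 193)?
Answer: -879156539350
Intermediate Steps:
C = -7157700 (C = -2700*2651 = -7157700)
F(b) = 2*b
o(X) = X³
(C + F(-49))*(-2175 + o(50)) = (-7157700 + 2*(-49))*(-2175 + 50³) = (-7157700 - 98)*(-2175 + 125000) = -7157798*122825 = -879156539350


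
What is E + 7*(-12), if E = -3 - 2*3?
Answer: -93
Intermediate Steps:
E = -9 (E = -3 - 6 = -9)
E + 7*(-12) = -9 + 7*(-12) = -9 - 84 = -93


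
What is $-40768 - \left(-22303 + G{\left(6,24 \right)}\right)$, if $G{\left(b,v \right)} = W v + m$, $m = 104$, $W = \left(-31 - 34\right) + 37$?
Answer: $-17897$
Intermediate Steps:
$W = -28$ ($W = -65 + 37 = -28$)
$G{\left(b,v \right)} = 104 - 28 v$ ($G{\left(b,v \right)} = - 28 v + 104 = 104 - 28 v$)
$-40768 - \left(-22303 + G{\left(6,24 \right)}\right) = -40768 + \left(\left(4662 - \left(104 - 672\right)\right) + 17641\right) = -40768 + \left(\left(4662 - -568\right) + 17641\right) = -40768 + \left(\left(4662 + 568\right) + 17641\right) = -40768 + \left(5230 + 17641\right) = -40768 + 22871 = -17897$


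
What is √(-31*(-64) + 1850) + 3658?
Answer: 3658 + 3*√426 ≈ 3719.9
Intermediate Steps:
√(-31*(-64) + 1850) + 3658 = √(1984 + 1850) + 3658 = √3834 + 3658 = 3*√426 + 3658 = 3658 + 3*√426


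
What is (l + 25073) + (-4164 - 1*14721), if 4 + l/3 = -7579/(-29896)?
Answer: 184660433/29896 ≈ 6176.8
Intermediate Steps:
l = -336015/29896 (l = -12 + 3*(-7579/(-29896)) = -12 + 3*(-7579*(-1/29896)) = -12 + 3*(7579/29896) = -12 + 22737/29896 = -336015/29896 ≈ -11.239)
(l + 25073) + (-4164 - 1*14721) = (-336015/29896 + 25073) + (-4164 - 1*14721) = 749246393/29896 + (-4164 - 14721) = 749246393/29896 - 18885 = 184660433/29896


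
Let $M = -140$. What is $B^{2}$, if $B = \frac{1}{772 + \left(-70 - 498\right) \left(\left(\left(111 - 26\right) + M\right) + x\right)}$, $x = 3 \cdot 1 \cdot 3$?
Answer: $\frac{1}{723610000} \approx 1.382 \cdot 10^{-9}$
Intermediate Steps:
$x = 9$ ($x = 3 \cdot 3 = 9$)
$B = \frac{1}{26900}$ ($B = \frac{1}{772 + \left(-70 - 498\right) \left(\left(\left(111 - 26\right) - 140\right) + 9\right)} = \frac{1}{772 - 568 \left(\left(85 - 140\right) + 9\right)} = \frac{1}{772 - 568 \left(-55 + 9\right)} = \frac{1}{772 - -26128} = \frac{1}{772 + 26128} = \frac{1}{26900} \approx 3.7175 \cdot 10^{-5}$)
$B^{2} = \left(\frac{1}{26900}\right)^{2} = \frac{1}{723610000}$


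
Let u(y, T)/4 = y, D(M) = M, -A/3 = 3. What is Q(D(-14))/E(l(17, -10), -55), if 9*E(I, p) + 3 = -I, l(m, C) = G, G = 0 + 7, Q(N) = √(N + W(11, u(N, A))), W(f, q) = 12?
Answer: -9*I*√2/10 ≈ -1.2728*I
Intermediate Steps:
A = -9 (A = -3*3 = -9)
u(y, T) = 4*y
Q(N) = √(12 + N) (Q(N) = √(N + 12) = √(12 + N))
G = 7
l(m, C) = 7
E(I, p) = -⅓ - I/9 (E(I, p) = -⅓ + (-I)/9 = -⅓ - I/9)
Q(D(-14))/E(l(17, -10), -55) = √(12 - 14)/(-⅓ - ⅑*7) = √(-2)/(-⅓ - 7/9) = (I*√2)/(-10/9) = (I*√2)*(-9/10) = -9*I*√2/10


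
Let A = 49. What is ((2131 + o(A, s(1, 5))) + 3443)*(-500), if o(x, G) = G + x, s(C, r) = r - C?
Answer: -2813500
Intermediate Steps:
((2131 + o(A, s(1, 5))) + 3443)*(-500) = ((2131 + ((5 - 1*1) + 49)) + 3443)*(-500) = ((2131 + ((5 - 1) + 49)) + 3443)*(-500) = ((2131 + (4 + 49)) + 3443)*(-500) = ((2131 + 53) + 3443)*(-500) = (2184 + 3443)*(-500) = 5627*(-500) = -2813500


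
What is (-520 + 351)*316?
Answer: -53404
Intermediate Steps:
(-520 + 351)*316 = -169*316 = -53404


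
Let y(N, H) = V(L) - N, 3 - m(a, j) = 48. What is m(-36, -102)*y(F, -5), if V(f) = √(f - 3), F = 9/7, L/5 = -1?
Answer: 405/7 - 90*I*√2 ≈ 57.857 - 127.28*I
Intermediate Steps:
L = -5 (L = 5*(-1) = -5)
m(a, j) = -45 (m(a, j) = 3 - 1*48 = 3 - 48 = -45)
F = 9/7 (F = 9*(⅐) = 9/7 ≈ 1.2857)
V(f) = √(-3 + f)
y(N, H) = -N + 2*I*√2 (y(N, H) = √(-3 - 5) - N = √(-8) - N = 2*I*√2 - N = -N + 2*I*√2)
m(-36, -102)*y(F, -5) = -45*(-1*9/7 + 2*I*√2) = -45*(-9/7 + 2*I*√2) = 405/7 - 90*I*√2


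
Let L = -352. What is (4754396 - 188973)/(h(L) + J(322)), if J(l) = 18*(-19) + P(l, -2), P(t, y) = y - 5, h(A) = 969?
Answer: 4565423/620 ≈ 7363.6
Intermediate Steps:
P(t, y) = -5 + y
J(l) = -349 (J(l) = 18*(-19) + (-5 - 2) = -342 - 7 = -349)
(4754396 - 188973)/(h(L) + J(322)) = (4754396 - 188973)/(969 - 349) = 4565423/620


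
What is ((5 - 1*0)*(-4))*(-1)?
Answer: 20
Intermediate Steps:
((5 - 1*0)*(-4))*(-1) = ((5 + 0)*(-4))*(-1) = (5*(-4))*(-1) = -20*(-1) = 20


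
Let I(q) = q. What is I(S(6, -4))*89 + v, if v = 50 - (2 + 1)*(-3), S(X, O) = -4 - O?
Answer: 59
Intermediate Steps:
v = 59 (v = 50 - 3*(-3) = 50 - 1*(-9) = 50 + 9 = 59)
I(S(6, -4))*89 + v = (-4 - 1*(-4))*89 + 59 = (-4 + 4)*89 + 59 = 0*89 + 59 = 0 + 59 = 59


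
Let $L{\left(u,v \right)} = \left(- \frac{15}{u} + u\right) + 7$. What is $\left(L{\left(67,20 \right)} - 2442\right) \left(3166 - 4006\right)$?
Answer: $\frac{133283640}{67} \approx 1.9893 \cdot 10^{6}$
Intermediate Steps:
$L{\left(u,v \right)} = 7 + u - \frac{15}{u}$ ($L{\left(u,v \right)} = \left(u - \frac{15}{u}\right) + 7 = 7 + u - \frac{15}{u}$)
$\left(L{\left(67,20 \right)} - 2442\right) \left(3166 - 4006\right) = \left(\left(7 + 67 - \frac{15}{67}\right) - 2442\right) \left(3166 - 4006\right) = \left(\left(7 + 67 - \frac{15}{67}\right) - 2442\right) \left(-840\right) = \left(\frac{4943}{67} - 2442\right) \left(-840\right) = \left(- \frac{158671}{67}\right) \left(-840\right) = \frac{133283640}{67}$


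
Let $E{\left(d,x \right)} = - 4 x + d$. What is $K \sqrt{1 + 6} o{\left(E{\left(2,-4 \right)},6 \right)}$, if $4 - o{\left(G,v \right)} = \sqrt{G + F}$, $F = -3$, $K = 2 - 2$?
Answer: $0$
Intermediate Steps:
$K = 0$
$E{\left(d,x \right)} = d - 4 x$
$o{\left(G,v \right)} = 4 - \sqrt{-3 + G}$ ($o{\left(G,v \right)} = 4 - \sqrt{G - 3} = 4 - \sqrt{-3 + G}$)
$K \sqrt{1 + 6} o{\left(E{\left(2,-4 \right)},6 \right)} = 0 \sqrt{1 + 6} \left(4 - \sqrt{-3 + \left(2 - -16\right)}\right) = 0 \sqrt{7} \left(4 - \sqrt{-3 + \left(2 + 16\right)}\right) = 0 \left(4 - \sqrt{-3 + 18}\right) = 0 \left(4 - \sqrt{15}\right) = 0$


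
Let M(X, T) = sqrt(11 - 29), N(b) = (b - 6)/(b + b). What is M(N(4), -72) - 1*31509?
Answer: -31509 + 3*I*sqrt(2) ≈ -31509.0 + 4.2426*I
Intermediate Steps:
N(b) = (-6 + b)/(2*b) (N(b) = (-6 + b)/((2*b)) = (-6 + b)*(1/(2*b)) = (-6 + b)/(2*b))
M(X, T) = 3*I*sqrt(2) (M(X, T) = sqrt(-18) = 3*I*sqrt(2))
M(N(4), -72) - 1*31509 = 3*I*sqrt(2) - 1*31509 = 3*I*sqrt(2) - 31509 = -31509 + 3*I*sqrt(2)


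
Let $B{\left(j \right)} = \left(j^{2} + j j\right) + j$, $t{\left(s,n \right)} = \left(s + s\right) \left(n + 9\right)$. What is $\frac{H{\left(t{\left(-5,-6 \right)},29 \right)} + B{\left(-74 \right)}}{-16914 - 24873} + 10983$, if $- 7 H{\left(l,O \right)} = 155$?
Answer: $\frac{3212550356}{292509} \approx 10983.0$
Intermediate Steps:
$t{\left(s,n \right)} = 2 s \left(9 + n\right)$
$H{\left(l,O \right)} = - \frac{155}{7}$ ($H{\left(l,O \right)} = \left(- \frac{1}{7}\right) 155 = - \frac{155}{7}$)
$B{\left(j \right)} = j + 2 j^{2}$ ($B{\left(j \right)} = \left(j^{2} + j^{2}\right) + j = 2 j^{2} + j = j + 2 j^{2}$)
$\frac{H{\left(t{\left(-5,-6 \right)},29 \right)} + B{\left(-74 \right)}}{-16914 - 24873} + 10983 = \frac{- \frac{155}{7} - 74 \left(1 + 2 \left(-74\right)\right)}{-16914 - 24873} + 10983 = \frac{- \frac{155}{7} - 74 \left(1 - 148\right)}{-41787} + 10983 = \left(- \frac{155}{7} - -10878\right) \left(- \frac{1}{41787}\right) + 10983 = \left(- \frac{155}{7} + 10878\right) \left(- \frac{1}{41787}\right) + 10983 = \frac{75991}{7} \left(- \frac{1}{41787}\right) + 10983 = - \frac{75991}{292509} + 10983 = \frac{3212550356}{292509}$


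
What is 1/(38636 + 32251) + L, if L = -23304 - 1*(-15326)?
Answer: -565536485/70887 ≈ -7978.0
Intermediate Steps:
L = -7978 (L = -23304 + 15326 = -7978)
1/(38636 + 32251) + L = 1/(38636 + 32251) - 7978 = 1/70887 - 7978 = -565536485/70887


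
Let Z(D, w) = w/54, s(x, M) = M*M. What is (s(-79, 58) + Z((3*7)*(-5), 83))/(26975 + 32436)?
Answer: 181739/3208194 ≈ 0.056648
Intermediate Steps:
s(x, M) = M²
Z(D, w) = w/54 (Z(D, w) = w*(1/54) = w/54)
(s(-79, 58) + Z((3*7)*(-5), 83))/(26975 + 32436) = (58² + (1/54)*83)/(26975 + 32436) = (3364 + 83/54)/59411 = (181739/54)*(1/59411) = 181739/3208194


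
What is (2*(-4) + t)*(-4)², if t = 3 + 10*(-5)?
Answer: -880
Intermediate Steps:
t = -47 (t = 3 - 50 = -47)
(2*(-4) + t)*(-4)² = (2*(-4) - 47)*(-4)² = (-8 - 47)*16 = -55*16 = -880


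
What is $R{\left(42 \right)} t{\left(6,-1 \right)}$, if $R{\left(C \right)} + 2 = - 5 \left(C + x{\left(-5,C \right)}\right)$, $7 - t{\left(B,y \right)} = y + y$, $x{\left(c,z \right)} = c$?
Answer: $-1683$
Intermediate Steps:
$t{\left(B,y \right)} = 7 - 2 y$ ($t{\left(B,y \right)} = 7 - \left(y + y\right) = 7 - 2 y$)
$R{\left(C \right)} = 23 - 5 C$ ($R{\left(C \right)} = -2 - 5 \left(C - 5\right) = -2 - 5 \left(-5 + C\right) = -2 - \left(-25 + 5 C\right) = 23 - 5 C$)
$R{\left(42 \right)} t{\left(6,-1 \right)} = \left(23 - 210\right) \left(7 - -2\right) = \left(23 - 210\right) \left(7 + 2\right) = \left(-187\right) 9 = -1683$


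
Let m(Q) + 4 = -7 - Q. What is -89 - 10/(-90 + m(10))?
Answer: -9869/111 ≈ -88.910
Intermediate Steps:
m(Q) = -11 - Q (m(Q) = -4 + (-7 - Q) = -11 - Q)
-89 - 10/(-90 + m(10)) = -89 - 10/(-90 + (-11 - 1*10)) = -89 - 10/(-90 + (-11 - 10)) = -89 - 10/(-90 - 21) = -89 - 10/(-111) = -89 - 1/111*(-10) = -89 + 10/111 = -9869/111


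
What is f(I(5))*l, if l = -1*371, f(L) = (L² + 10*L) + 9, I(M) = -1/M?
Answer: -65296/25 ≈ -2611.8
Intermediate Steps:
f(L) = 9 + L² + 10*L
l = -371
f(I(5))*l = (9 + (-1/5)² + 10*(-1/5))*(-371) = (9 + (-1*⅕)² + 10*(-1*⅕))*(-371) = (9 + (-⅕)² + 10*(-⅕))*(-371) = (9 + 1/25 - 2)*(-371) = (176/25)*(-371) = -65296/25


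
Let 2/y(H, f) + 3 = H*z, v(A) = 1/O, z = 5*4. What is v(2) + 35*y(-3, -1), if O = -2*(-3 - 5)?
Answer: -151/144 ≈ -1.0486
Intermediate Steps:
O = 16 (O = -2*(-8) = 16)
z = 20
v(A) = 1/16
y(H, f) = 2/(-3 + 20*H) (y(H, f) = 2/(-3 + H*20) = 2/(-3 + 20*H))
v(2) + 35*y(-3, -1) = 1/16 + 35*(2/(-3 + 20*(-3))) = 1/16 + 35*(2/(-3 - 60)) = 1/16 + 35*(2/(-63)) = 1/16 + 35*(2*(-1/63)) = 1/16 + 35*(-2/63) = 1/16 - 10/9 = -151/144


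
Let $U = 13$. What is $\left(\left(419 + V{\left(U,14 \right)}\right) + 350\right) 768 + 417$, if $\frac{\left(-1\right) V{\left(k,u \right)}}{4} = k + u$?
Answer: $508065$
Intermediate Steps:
$V{\left(k,u \right)} = - 4 k - 4 u$ ($V{\left(k,u \right)} = - 4 \left(k + u\right) = - 4 k - 4 u$)
$\left(\left(419 + V{\left(U,14 \right)}\right) + 350\right) 768 + 417 = \left(\left(419 - 108\right) + 350\right) 768 + 417 = \left(311 + 350\right) 768 + 417 = 661 \cdot 768 + 417 = 507648 + 417 = 508065$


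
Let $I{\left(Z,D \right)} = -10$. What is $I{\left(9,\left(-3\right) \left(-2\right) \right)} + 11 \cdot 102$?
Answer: $1112$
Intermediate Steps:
$I{\left(9,\left(-3\right) \left(-2\right) \right)} + 11 \cdot 102 = -10 + 11 \cdot 102 = -10 + 1122 = 1112$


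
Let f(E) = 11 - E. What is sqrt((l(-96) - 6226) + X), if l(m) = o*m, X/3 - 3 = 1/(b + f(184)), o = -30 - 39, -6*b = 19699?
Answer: sqrt(175019056517)/20737 ≈ 20.174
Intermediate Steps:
b = -19699/6 (b = -1/6*19699 = -19699/6 ≈ -3283.2)
o = -69
X = 186615/20737 (X = 9 + 3/(-19699/6 + (11 - 1*184)) = 9 + 3/(-19699/6 + (11 - 184)) = 9 + 3/(-19699/6 - 173) = 9 + 3/(-20737/6) = 9 + 3*(-6/20737) = 9 - 18/20737 = 186615/20737 ≈ 8.9991)
l(m) = -69*m
sqrt((l(-96) - 6226) + X) = sqrt((-69*(-96) - 6226) + 186615/20737) = sqrt((6624 - 6226) + 186615/20737) = sqrt(398 + 186615/20737) = sqrt(8439941/20737) = sqrt(175019056517)/20737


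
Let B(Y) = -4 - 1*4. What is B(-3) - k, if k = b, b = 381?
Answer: -389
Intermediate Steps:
B(Y) = -8 (B(Y) = -4 - 4 = -8)
k = 381
B(-3) - k = -8 - 1*381 = -8 - 381 = -389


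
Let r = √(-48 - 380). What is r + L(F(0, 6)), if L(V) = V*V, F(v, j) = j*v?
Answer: 2*I*√107 ≈ 20.688*I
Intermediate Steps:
L(V) = V²
r = 2*I*√107 (r = √(-428) = 2*I*√107 ≈ 20.688*I)
r + L(F(0, 6)) = 2*I*√107 + (6*0)² = 2*I*√107 + 0² = 2*I*√107 + 0 = 2*I*√107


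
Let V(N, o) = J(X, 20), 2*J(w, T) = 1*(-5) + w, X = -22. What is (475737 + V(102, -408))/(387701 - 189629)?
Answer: 45307/18864 ≈ 2.4018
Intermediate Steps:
J(w, T) = -5/2 + w/2 (J(w, T) = (1*(-5) + w)/2 = (-5 + w)/2 = -5/2 + w/2)
V(N, o) = -27/2 (V(N, o) = -5/2 + (1/2)*(-22) = -5/2 - 11 = -27/2)
(475737 + V(102, -408))/(387701 - 189629) = (475737 - 27/2)/(387701 - 189629) = (951447/2)/198072 = (951447/2)*(1/198072) = 45307/18864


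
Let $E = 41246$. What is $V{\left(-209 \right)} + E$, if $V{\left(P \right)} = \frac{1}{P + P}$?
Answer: $\frac{17240827}{418} \approx 41246.0$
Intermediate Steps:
$V{\left(P \right)} = \frac{1}{2 P}$
$V{\left(-209 \right)} + E = \frac{1}{2 \left(-209\right)} + 41246 = \frac{1}{2} \left(- \frac{1}{209}\right) + 41246 = - \frac{1}{418} + 41246 = \frac{17240827}{418}$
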